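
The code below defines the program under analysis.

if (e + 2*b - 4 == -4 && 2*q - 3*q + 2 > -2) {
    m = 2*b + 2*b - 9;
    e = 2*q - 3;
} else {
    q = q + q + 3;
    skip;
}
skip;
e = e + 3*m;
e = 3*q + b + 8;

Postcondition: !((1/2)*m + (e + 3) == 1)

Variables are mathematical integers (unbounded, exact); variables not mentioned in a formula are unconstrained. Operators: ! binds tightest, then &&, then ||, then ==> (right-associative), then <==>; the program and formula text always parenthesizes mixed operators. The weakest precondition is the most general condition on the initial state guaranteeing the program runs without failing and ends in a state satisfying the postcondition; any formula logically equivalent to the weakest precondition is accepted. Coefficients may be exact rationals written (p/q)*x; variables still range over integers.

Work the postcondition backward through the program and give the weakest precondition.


Working backward. After the program, the postcondition !((1/2)*m + (e + 3) == 1) must hold; in canonical form it is !(e + (1/2)*m == -2).
Before e := 3*q + b + 8: !(b + (1/2)*m + 3*q == -10)
Before e := e + 3*m: !(b + (1/2)*m + 3*q == -10)
Before skip: !(b + (1/2)*m + 3*q == -10)
Then branch requires !(3*b + 3*q == -11/2); else branch requires !(b + (1/2)*m + 6*q == -19).
Before the if: ((2*b + e == 0 && q < 4) ==> (!(3*b + 3*q == -11/2))) && ((!(2*b + e == 0 && q < 4)) ==> (!(b + (1/2)*m + 6*q == -19)))
Answer: WP = ((2*b + e == 0 && q < 4) ==> (!(3*b + 3*q == -11/2))) && ((!(2*b + e == 0 && q < 4)) ==> (!(b + (1/2)*m + 6*q == -19)))


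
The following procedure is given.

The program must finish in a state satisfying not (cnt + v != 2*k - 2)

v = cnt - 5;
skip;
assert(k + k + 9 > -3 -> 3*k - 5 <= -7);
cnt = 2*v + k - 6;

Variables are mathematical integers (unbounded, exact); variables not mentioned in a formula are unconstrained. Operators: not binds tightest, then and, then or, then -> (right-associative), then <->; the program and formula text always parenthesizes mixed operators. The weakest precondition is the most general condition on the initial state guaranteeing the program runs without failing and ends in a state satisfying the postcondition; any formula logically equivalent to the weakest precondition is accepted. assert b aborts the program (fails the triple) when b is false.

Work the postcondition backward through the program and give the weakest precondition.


Working backward. After the program, not (cnt + v != 2*k - 2) must hold.
Before cnt := 2*v + k - 6: not (3*v != k + 4)
Before assert k + k + 9 > -3 -> 3*k - 5 <= -7: (2*k > -12 -> 3*k <= -2) and (not (3*v != k + 4))
Before skip: (2*k > -12 -> 3*k <= -2) and (not (3*v != k + 4))
Before v := cnt - 5: (2*k > -12 -> 3*k <= -2) and (not (3*cnt != k + 19))
Answer: WP = (2*k > -12 -> 3*k <= -2) and (not (3*cnt != k + 19))


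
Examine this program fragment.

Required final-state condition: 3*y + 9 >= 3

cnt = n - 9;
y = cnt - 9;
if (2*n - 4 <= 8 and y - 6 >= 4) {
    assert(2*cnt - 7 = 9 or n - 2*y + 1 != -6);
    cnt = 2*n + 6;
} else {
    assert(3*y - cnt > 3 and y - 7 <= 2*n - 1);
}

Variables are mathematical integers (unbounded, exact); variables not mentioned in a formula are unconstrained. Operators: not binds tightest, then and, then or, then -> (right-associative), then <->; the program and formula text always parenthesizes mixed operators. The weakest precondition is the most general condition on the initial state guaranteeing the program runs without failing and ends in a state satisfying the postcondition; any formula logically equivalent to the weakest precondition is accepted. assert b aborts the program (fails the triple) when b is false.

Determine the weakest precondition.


Working backward. After the program, the postcondition 3*y + 9 >= 3 must hold; in canonical form it is 3*y >= -6.
Then branch requires (2*cnt = 16 or n != 2*y - 7) and 3*y >= -6; else branch requires 3*y > cnt + 3 and y <= 2*n + 6 and 3*y >= -6.
Before the if: ((2*n <= 12 and y >= 10) -> ((2*cnt = 16 or n != 2*y - 7) and 3*y >= -6)) and ((not (2*n <= 12 and y >= 10)) -> (3*y > cnt + 3 and y <= 2*n + 6 and 3*y >= -6))
Before y := cnt - 9: ((2*n <= 12 and cnt >= 19) -> ((2*cnt = 16 or n != 2*cnt - 25) and 3*cnt >= 21)) and ((not (2*n <= 12 and cnt >= 19)) -> (2*cnt > 30 and cnt <= 2*n + 15 and 3*cnt >= 21))
Before cnt := n - 9: ((2*n <= 12 and n >= 28) -> ((2*n = 34 or n != 43) and 3*n >= 48)) and ((not (2*n <= 12 and n >= 28)) -> (2*n > 48 and n >= -24 and 3*n >= 48))
Answer: WP = ((2*n <= 12 and n >= 28) -> ((2*n = 34 or n != 43) and 3*n >= 48)) and ((not (2*n <= 12 and n >= 28)) -> (2*n > 48 and n >= -24 and 3*n >= 48))


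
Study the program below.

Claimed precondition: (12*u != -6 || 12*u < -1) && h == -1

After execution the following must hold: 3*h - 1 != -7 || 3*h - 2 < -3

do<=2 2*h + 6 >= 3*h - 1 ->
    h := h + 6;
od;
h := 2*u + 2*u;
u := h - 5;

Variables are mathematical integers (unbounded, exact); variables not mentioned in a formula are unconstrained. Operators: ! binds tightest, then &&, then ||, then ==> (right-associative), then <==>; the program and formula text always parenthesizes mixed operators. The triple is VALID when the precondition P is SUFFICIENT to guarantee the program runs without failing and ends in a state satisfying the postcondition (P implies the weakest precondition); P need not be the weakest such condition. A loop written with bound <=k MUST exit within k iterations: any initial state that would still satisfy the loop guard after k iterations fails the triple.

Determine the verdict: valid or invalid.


Working backward. After the program, the postcondition 3*h - 1 != -7 || 3*h - 2 < -3 must hold; in canonical form it is 3*h != -6 || 3*h < -1.
Before u := h - 5: 3*h != -6 || 3*h < -1
Before h := 2*u + 2*u: 12*u != -6 || 12*u < -1
Before the loop (bound <=2), unroll the exhaustion recursion (WP_0 = exit-now case; WP_j = one more guarded iteration, up to j = 2):
  WP_0: (!(h <= 7)) && (12*u != -6 || 12*u < -1)
  WP_1: (h <= 7 ==> ((!(h <= 1)) && (12*u != -6 || 12*u < -1))) && ((!(h <= 7)) ==> (12*u != -6 || 12*u < -1))
  WP_2: (h <= 7 ==> ((h <= 1 ==> ((!(h <= -5)) && (12*u != -6 || 12*u < -1))) && ((!(h <= 1)) ==> (12*u != -6 || 12*u < -1)))) && ((!(h <= 7)) ==> (12*u != -6 || 12*u < -1))
So before the loop: (h <= 7 ==> ((h <= 1 ==> ((!(h <= -5)) && (12*u != -6 || 12*u < -1))) && ((!(h <= 1)) ==> (12*u != -6 || 12*u < -1)))) && ((!(h <= 7)) ==> (12*u != -6 || 12*u < -1))
The weakest precondition is (h <= 7 ==> ((h <= 1 ==> ((!(h <= -5)) && (12*u != -6 || 12*u < -1))) && ((!(h <= 1)) ==> (12*u != -6 || 12*u < -1)))) && ((!(h <= 7)) ==> (12*u != -6 || 12*u < -1)).
Check whether (12*u != -6 || 12*u < -1) && h == -1 implies it.
Every state satisfying the precondition satisfies the weakest precondition: the implication holds.
Answer: valid


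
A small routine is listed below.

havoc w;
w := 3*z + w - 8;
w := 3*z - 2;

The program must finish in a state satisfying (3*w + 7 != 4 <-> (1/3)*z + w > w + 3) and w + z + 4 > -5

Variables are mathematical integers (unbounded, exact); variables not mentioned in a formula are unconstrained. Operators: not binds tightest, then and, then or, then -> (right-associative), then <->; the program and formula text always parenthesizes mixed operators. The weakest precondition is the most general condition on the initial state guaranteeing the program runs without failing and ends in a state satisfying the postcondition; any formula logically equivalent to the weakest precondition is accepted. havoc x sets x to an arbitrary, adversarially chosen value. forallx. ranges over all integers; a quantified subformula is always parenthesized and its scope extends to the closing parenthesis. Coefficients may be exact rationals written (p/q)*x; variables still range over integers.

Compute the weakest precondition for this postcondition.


Working backward. After the program, the postcondition (3*w + 7 != 4 <-> (1/3)*z + w > w + 3) and w + z + 4 > -5 must hold; in canonical form it is (3*w != -3 <-> (1/3)*z > 3) and w + z > -9.
Before w := 3*z - 2: (9*z != 3 <-> (1/3)*z > 3) and 4*z > -7
Before w := 3*z + w - 8: (9*z != 3 <-> (1/3)*z > 3) and 4*z > -7
Before havoc w: (9*z != 3 <-> (1/3)*z > 3) and 4*z > -7
Answer: WP = (9*z != 3 <-> (1/3)*z > 3) and 4*z > -7


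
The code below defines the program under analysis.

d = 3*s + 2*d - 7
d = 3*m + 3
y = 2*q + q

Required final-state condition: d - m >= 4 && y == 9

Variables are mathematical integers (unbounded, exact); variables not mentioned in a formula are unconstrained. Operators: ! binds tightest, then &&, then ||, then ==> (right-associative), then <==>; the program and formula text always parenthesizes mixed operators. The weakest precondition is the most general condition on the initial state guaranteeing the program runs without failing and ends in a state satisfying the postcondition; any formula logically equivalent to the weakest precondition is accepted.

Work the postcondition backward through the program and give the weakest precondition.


Working backward. After the program, the postcondition d - m >= 4 && y == 9 must hold; in canonical form it is d >= m + 4 && y == 9.
Before y := 2*q + q: d >= m + 4 && 3*q == 9
Before d := 3*m + 3: 2*m >= 1 && 3*q == 9
Before d := 3*s + 2*d - 7: 2*m >= 1 && 3*q == 9
Answer: WP = 2*m >= 1 && 3*q == 9


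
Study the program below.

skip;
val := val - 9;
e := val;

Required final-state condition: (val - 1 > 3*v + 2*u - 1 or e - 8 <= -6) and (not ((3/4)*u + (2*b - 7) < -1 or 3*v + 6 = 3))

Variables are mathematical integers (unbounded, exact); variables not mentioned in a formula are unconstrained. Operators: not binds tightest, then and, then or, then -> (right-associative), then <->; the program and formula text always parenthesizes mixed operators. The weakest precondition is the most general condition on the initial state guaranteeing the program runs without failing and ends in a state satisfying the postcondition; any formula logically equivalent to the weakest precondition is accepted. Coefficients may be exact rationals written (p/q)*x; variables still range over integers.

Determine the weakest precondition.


Working backward. After the program, the postcondition (val - 1 > 3*v + 2*u - 1 or e - 8 <= -6) and (not ((3/4)*u + (2*b - 7) < -1 or 3*v + 6 = 3)) must hold; in canonical form it is (val > 2*u + 3*v or e <= 2) and (not (2*b + (3/4)*u < 6 or 3*v = -3)).
Before e := val: (val > 2*u + 3*v or val <= 2) and (not (2*b + (3/4)*u < 6 or 3*v = -3))
Before val := val - 9: (val > 2*u + 3*v + 9 or val <= 11) and (not (2*b + (3/4)*u < 6 or 3*v = -3))
Before skip: (val > 2*u + 3*v + 9 or val <= 11) and (not (2*b + (3/4)*u < 6 or 3*v = -3))
Answer: WP = (val > 2*u + 3*v + 9 or val <= 11) and (not (2*b + (3/4)*u < 6 or 3*v = -3))


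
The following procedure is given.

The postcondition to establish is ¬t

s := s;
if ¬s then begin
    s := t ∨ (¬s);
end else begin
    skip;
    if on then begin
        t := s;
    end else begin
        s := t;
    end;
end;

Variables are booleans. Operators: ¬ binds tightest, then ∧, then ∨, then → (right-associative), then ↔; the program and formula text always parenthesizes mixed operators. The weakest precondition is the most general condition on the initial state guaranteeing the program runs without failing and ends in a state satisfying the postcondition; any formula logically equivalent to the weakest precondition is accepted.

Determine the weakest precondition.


Working backward. After the program, ¬t must hold.
Then branch requires ¬t; else branch requires (on → (¬s)) ∧ ((¬on) → (¬t)).
Before the if: ((¬s) → (¬t)) ∧ (s → ((on → (¬s)) ∧ ((¬on) → (¬t))))
Before s := s: ((¬s) → (¬t)) ∧ (s → ((on → (¬s)) ∧ ((¬on) → (¬t))))
Answer: WP = ((¬s) → (¬t)) ∧ (s → ((on → (¬s)) ∧ ((¬on) → (¬t))))


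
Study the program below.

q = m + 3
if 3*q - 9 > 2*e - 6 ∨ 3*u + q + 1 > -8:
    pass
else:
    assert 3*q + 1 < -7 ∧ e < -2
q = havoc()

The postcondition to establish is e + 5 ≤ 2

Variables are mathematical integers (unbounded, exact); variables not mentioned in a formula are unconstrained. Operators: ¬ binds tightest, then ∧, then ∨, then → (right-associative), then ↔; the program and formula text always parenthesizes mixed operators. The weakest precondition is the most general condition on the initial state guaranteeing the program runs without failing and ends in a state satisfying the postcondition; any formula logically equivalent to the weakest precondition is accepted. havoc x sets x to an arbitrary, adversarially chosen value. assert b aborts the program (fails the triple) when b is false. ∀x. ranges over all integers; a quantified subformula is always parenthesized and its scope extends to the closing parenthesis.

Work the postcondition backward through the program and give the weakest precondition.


Working backward. After the program, the postcondition e + 5 ≤ 2 must hold; in canonical form it is e ≤ -3.
Before havoc q: e ≤ -3
Then branch requires e ≤ -3; else branch requires 3*q < -8 ∧ e < -2 ∧ e ≤ -3.
Before the if: ((3*q > 2*e + 3 ∨ q + 3*u > -9) → e ≤ -3) ∧ ((¬(3*q > 2*e + 3 ∨ q + 3*u > -9)) → (3*q < -8 ∧ e < -2 ∧ e ≤ -3))
Before q := m + 3: ((3*m > 2*e - 6 ∨ m + 3*u > -12) → e ≤ -3) ∧ ((¬(3*m > 2*e - 6 ∨ m + 3*u > -12)) → (3*m < -17 ∧ e < -2 ∧ e ≤ -3))
Answer: WP = ((3*m > 2*e - 6 ∨ m + 3*u > -12) → e ≤ -3) ∧ ((¬(3*m > 2*e - 6 ∨ m + 3*u > -12)) → (3*m < -17 ∧ e < -2 ∧ e ≤ -3))


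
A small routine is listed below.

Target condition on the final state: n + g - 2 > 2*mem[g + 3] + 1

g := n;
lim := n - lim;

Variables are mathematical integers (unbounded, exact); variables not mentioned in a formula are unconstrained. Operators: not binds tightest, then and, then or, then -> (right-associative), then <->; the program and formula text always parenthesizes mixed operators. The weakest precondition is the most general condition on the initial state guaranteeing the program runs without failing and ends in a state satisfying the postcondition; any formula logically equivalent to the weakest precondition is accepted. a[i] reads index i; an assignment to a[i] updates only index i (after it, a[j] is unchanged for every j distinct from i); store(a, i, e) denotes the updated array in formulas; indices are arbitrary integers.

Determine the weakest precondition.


Working backward. After the program, the postcondition n + g - 2 > 2*mem[g + 3] + 1 must hold; in canonical form it is g + n > 2*mem[g + 3] + 3.
Before lim := n - lim: g + n > 2*mem[g + 3] + 3
Before g := n: 2*n > 2*mem[n + 3] + 3
Answer: WP = 2*n > 2*mem[n + 3] + 3


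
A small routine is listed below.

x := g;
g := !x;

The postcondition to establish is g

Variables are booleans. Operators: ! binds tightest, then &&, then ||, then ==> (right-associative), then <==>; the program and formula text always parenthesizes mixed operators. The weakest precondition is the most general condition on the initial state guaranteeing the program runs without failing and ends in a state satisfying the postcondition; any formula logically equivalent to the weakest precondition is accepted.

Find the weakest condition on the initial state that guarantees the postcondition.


Working backward. After the program, g must hold.
Before g := !x: !x
Before x := g: !g
Answer: WP = !g


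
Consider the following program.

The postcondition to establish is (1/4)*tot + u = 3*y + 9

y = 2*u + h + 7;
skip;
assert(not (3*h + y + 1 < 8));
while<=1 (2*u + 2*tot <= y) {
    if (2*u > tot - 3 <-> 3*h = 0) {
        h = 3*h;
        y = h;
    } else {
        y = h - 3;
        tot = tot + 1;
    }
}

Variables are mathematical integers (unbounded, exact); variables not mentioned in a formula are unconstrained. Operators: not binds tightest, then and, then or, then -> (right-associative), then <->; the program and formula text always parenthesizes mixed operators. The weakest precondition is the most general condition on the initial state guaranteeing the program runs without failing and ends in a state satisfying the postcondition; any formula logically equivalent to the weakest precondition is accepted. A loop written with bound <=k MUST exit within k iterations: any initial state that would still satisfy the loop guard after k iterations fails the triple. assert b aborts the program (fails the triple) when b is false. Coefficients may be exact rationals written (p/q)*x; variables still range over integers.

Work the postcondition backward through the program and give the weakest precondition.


Working backward. After the program, (1/4)*tot + u = 3*y + 9 must hold.
Before the loop (bound <=1), unroll the exhaustion recursion (WP_0 = exit-now case; WP_j = one more guarded iteration, up to j = 1):
  WP_0: (not (2*tot + 2*u <= y)) and (1/4)*tot + u = 3*y + 9
  WP_1: (2*tot + 2*u <= y -> (((2*u > tot - 3 <-> 3*h = 0) -> ((not (2*tot + 2*u <= 3*h)) and (1/4)*tot + u = 9*h + 9)) and ((not (2*u > tot - 3 <-> 3*h = 0)) -> ((not (2*tot + 2*u <= h - 5)) and (1/4)*tot + u = 3*h - 1/4)))) and ((not (2*tot + 2*u <= y)) -> (1/4)*tot + u = 3*y + 9)
So before the loop: (2*tot + 2*u <= y -> (((2*u > tot - 3 <-> 3*h = 0) -> ((not (2*tot + 2*u <= 3*h)) and (1/4)*tot + u = 9*h + 9)) and ((not (2*u > tot - 3 <-> 3*h = 0)) -> ((not (2*tot + 2*u <= h - 5)) and (1/4)*tot + u = 3*h - 1/4)))) and ((not (2*tot + 2*u <= y)) -> (1/4)*tot + u = 3*y + 9)
Before assert not (3*h + y + 1 < 8): (not (3*h + y < 7)) and (2*tot + 2*u <= y -> (((2*u > tot - 3 <-> 3*h = 0) -> ((not (2*tot + 2*u <= 3*h)) and (1/4)*tot + u = 9*h + 9)) and ((not (2*u > tot - 3 <-> 3*h = 0)) -> ((not (2*tot + 2*u <= h - 5)) and (1/4)*tot + u = 3*h - 1/4)))) and ((not (2*tot + 2*u <= y)) -> (1/4)*tot + u = 3*y + 9)
Before skip: (not (3*h + y < 7)) and (2*tot + 2*u <= y -> (((2*u > tot - 3 <-> 3*h = 0) -> ((not (2*tot + 2*u <= 3*h)) and (1/4)*tot + u = 9*h + 9)) and ((not (2*u > tot - 3 <-> 3*h = 0)) -> ((not (2*tot + 2*u <= h - 5)) and (1/4)*tot + u = 3*h - 1/4)))) and ((not (2*tot + 2*u <= y)) -> (1/4)*tot + u = 3*y + 9)
Before y := 2*u + h + 7: (not (4*h + 2*u < 0)) and (2*tot <= h + 7 -> (((2*u > tot - 3 <-> 3*h = 0) -> ((not (2*tot + 2*u <= 3*h)) and (1/4)*tot + u = 9*h + 9)) and ((not (2*u > tot - 3 <-> 3*h = 0)) -> ((not (2*tot + 2*u <= h - 5)) and (1/4)*tot + u = 3*h - 1/4)))) and ((not (2*tot <= h + 7)) -> (1/4)*tot = 3*h + 5*u + 30)
Answer: WP = (not (4*h + 2*u < 0)) and (2*tot <= h + 7 -> (((2*u > tot - 3 <-> 3*h = 0) -> ((not (2*tot + 2*u <= 3*h)) and (1/4)*tot + u = 9*h + 9)) and ((not (2*u > tot - 3 <-> 3*h = 0)) -> ((not (2*tot + 2*u <= h - 5)) and (1/4)*tot + u = 3*h - 1/4)))) and ((not (2*tot <= h + 7)) -> (1/4)*tot = 3*h + 5*u + 30)


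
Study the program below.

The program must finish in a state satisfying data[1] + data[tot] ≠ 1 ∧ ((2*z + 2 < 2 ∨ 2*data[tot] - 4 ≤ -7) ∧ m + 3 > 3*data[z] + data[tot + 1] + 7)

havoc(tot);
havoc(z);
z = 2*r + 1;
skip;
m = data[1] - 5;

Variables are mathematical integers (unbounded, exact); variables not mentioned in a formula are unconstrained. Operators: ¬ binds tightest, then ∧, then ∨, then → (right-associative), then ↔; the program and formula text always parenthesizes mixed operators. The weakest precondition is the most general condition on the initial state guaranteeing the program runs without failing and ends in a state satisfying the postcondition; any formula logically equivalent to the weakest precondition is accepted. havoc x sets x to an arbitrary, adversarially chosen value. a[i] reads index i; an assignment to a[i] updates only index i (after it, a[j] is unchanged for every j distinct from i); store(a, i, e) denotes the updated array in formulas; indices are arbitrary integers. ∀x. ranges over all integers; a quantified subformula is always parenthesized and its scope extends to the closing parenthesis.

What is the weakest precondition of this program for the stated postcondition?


Working backward. After the program, the postcondition data[1] + data[tot] ≠ 1 ∧ ((2*z + 2 < 2 ∨ 2*data[tot] - 4 ≤ -7) ∧ m + 3 > 3*data[z] + data[tot + 1] + 7) must hold; in canonical form it is data[1] + data[tot] ≠ 1 ∧ (2*z < 0 ∨ 2*data[tot] ≤ -3) ∧ m > data[tot + 1] + 3*data[z] + 4.
Before m := data[1] - 5: data[1] + data[tot] ≠ 1 ∧ (2*z < 0 ∨ 2*data[tot] ≤ -3) ∧ data[1] > data[tot + 1] + 3*data[z] + 9
Before skip: data[1] + data[tot] ≠ 1 ∧ (2*z < 0 ∨ 2*data[tot] ≤ -3) ∧ data[1] > data[tot + 1] + 3*data[z] + 9
Before z := 2*r + 1: data[1] + data[tot] ≠ 1 ∧ (4*r < -2 ∨ 2*data[tot] ≤ -3) ∧ data[1] > 3*data[2*r + 1] + data[tot + 1] + 9
Before havoc z: data[1] + data[tot] ≠ 1 ∧ (4*r < -2 ∨ 2*data[tot] ≤ -3) ∧ data[1] > 3*data[2*r + 1] + data[tot + 1] + 9
Before havoc tot: ∀tot_1. (data[1] + data[tot_1] ≠ 1 ∧ (4*r < -2 ∨ 2*data[tot_1] ≤ -3) ∧ data[1] > 3*data[2*r + 1] + data[tot_1 + 1] + 9)
Answer: WP = ∀tot_1. (data[1] + data[tot_1] ≠ 1 ∧ (4*r < -2 ∨ 2*data[tot_1] ≤ -3) ∧ data[1] > 3*data[2*r + 1] + data[tot_1 + 1] + 9)


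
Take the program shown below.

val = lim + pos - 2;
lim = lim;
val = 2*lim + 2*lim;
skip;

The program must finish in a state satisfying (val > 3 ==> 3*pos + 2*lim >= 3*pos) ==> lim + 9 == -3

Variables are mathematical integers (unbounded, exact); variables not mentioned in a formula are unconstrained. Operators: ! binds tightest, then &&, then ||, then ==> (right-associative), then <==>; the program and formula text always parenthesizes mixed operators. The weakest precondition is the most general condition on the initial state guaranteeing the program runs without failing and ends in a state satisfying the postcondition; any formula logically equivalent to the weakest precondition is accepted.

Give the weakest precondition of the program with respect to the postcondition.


Working backward. After the program, the postcondition (val > 3 ==> 3*pos + 2*lim >= 3*pos) ==> lim + 9 == -3 must hold; in canonical form it is (val > 3 ==> 2*lim >= 0) ==> lim == -12.
Before skip: (val > 3 ==> 2*lim >= 0) ==> lim == -12
Before val := 2*lim + 2*lim: (4*lim > 3 ==> 2*lim >= 0) ==> lim == -12
Before lim := lim: (4*lim > 3 ==> 2*lim >= 0) ==> lim == -12
Before val := lim + pos - 2: (4*lim > 3 ==> 2*lim >= 0) ==> lim == -12
Answer: WP = (4*lim > 3 ==> 2*lim >= 0) ==> lim == -12


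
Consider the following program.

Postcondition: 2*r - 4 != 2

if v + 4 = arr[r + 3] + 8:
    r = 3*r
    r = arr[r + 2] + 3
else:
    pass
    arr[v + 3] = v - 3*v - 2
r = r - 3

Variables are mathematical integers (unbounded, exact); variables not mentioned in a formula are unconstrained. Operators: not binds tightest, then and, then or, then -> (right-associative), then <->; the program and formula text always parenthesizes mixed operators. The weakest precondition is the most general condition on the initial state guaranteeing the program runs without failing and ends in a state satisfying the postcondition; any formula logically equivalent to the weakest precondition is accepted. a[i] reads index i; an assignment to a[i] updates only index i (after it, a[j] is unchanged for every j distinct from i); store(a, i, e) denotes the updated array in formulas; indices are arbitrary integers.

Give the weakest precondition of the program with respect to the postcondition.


Working backward. After the program, the postcondition 2*r - 4 != 2 must hold; in canonical form it is 2*r != 6.
Before r := r - 3: 2*r != 12
Then branch requires 2*arr[3*r + 2] != 6; else branch requires 2*r != 12.
Before the if: (v = arr[r + 3] + 4 -> 2*arr[3*r + 2] != 6) and ((not (v = arr[r + 3] + 4)) -> 2*r != 12)
Answer: WP = (v = arr[r + 3] + 4 -> 2*arr[3*r + 2] != 6) and ((not (v = arr[r + 3] + 4)) -> 2*r != 12)


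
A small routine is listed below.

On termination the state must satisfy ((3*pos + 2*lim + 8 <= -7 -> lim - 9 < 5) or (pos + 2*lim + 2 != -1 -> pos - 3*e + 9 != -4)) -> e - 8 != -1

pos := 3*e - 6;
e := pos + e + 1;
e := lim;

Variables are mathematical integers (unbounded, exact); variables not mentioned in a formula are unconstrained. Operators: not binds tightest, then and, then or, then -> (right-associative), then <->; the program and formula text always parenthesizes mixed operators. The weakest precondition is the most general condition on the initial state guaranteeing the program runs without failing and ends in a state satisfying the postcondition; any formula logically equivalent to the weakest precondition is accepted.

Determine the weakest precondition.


Working backward. After the program, the postcondition ((3*pos + 2*lim + 8 <= -7 -> lim - 9 < 5) or (pos + 2*lim + 2 != -1 -> pos - 3*e + 9 != -4)) -> e - 8 != -1 must hold; in canonical form it is ((2*lim + 3*pos <= -15 -> lim < 14) or (2*lim + pos != -3 -> pos != 3*e - 13)) -> e != 7.
Before e := lim: ((2*lim + 3*pos <= -15 -> lim < 14) or (2*lim + pos != -3 -> pos != 3*lim - 13)) -> lim != 7
Before e := pos + e + 1: ((2*lim + 3*pos <= -15 -> lim < 14) or (2*lim + pos != -3 -> pos != 3*lim - 13)) -> lim != 7
Before pos := 3*e - 6: ((9*e + 2*lim <= 3 -> lim < 14) or (3*e + 2*lim != 3 -> 3*e != 3*lim - 7)) -> lim != 7
Answer: WP = ((9*e + 2*lim <= 3 -> lim < 14) or (3*e + 2*lim != 3 -> 3*e != 3*lim - 7)) -> lim != 7


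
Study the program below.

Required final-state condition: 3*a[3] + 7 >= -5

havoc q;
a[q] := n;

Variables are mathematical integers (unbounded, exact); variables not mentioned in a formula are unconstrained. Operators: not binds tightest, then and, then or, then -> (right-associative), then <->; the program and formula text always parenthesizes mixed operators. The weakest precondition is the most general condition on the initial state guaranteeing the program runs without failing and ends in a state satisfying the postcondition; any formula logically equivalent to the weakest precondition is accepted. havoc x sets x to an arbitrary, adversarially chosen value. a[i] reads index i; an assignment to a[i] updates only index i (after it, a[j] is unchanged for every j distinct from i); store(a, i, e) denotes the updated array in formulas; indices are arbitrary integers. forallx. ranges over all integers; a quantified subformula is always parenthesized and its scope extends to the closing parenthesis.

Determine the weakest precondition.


Working backward. After the program, the postcondition 3*a[3] + 7 >= -5 must hold; in canonical form it is 3*a[3] >= -12.
Before a[q] := n: 3*store(a, q, n)[3] >= -12
Before havoc q: forall q_1. 3*store(a, q_1, n)[3] >= -12
Answer: WP = forall q_1. 3*store(a, q_1, n)[3] >= -12


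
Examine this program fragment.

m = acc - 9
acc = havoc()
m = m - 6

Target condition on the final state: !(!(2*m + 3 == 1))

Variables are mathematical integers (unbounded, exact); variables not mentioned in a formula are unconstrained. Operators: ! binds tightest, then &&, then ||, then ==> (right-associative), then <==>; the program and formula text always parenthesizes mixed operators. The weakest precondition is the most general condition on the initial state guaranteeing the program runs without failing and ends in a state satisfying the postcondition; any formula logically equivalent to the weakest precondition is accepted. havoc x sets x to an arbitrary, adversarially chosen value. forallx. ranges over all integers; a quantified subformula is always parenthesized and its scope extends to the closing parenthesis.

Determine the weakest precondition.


Working backward. After the program, the postcondition !(!(2*m + 3 == 1)) must hold; in canonical form it is 2*m == -2.
Before m := m - 6: 2*m == 10
Before havoc acc: 2*m == 10
Before m := acc - 9: 2*acc == 28
Answer: WP = 2*acc == 28


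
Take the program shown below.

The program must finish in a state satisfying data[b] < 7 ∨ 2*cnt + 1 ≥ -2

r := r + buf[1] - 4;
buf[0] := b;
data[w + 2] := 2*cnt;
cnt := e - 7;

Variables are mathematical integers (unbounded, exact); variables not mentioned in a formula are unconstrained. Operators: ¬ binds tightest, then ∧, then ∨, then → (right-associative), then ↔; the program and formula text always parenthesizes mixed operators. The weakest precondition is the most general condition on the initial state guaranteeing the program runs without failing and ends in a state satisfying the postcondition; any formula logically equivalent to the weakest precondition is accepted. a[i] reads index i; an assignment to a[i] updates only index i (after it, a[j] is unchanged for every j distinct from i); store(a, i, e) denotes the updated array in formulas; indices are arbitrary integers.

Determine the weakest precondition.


Working backward. After the program, the postcondition data[b] < 7 ∨ 2*cnt + 1 ≥ -2 must hold; in canonical form it is data[b] < 7 ∨ 2*cnt ≥ -3.
Before cnt := e - 7: data[b] < 7 ∨ 2*e ≥ 11
Before data[w + 2] := 2*cnt: store(data, w + 2, 2*cnt)[b] < 7 ∨ 2*e ≥ 11
Before buf[0] := b: store(data, w + 2, 2*cnt)[b] < 7 ∨ 2*e ≥ 11
Before r := r + buf[1] - 4: store(data, w + 2, 2*cnt)[b] < 7 ∨ 2*e ≥ 11
Answer: WP = store(data, w + 2, 2*cnt)[b] < 7 ∨ 2*e ≥ 11


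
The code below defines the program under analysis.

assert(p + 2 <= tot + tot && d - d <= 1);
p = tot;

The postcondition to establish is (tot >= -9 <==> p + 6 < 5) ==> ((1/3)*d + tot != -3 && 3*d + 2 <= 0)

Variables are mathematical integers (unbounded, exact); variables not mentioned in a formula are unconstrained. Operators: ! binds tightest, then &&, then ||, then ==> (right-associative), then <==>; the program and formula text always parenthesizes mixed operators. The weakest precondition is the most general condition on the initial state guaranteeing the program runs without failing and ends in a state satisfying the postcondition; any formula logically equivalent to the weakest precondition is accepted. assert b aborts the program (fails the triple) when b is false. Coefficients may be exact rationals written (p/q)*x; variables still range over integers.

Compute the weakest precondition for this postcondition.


Working backward. After the program, the postcondition (tot >= -9 <==> p + 6 < 5) ==> ((1/3)*d + tot != -3 && 3*d + 2 <= 0) must hold; in canonical form it is (tot >= -9 <==> p < -1) ==> ((1/3)*d + tot != -3 && 3*d <= -2).
Before p := tot: (tot >= -9 <==> tot < -1) ==> ((1/3)*d + tot != -3 && 3*d <= -2)
Before assert p + 2 <= tot + tot && d - d <= 1: p <= 2*tot - 2 && ((tot >= -9 <==> tot < -1) ==> ((1/3)*d + tot != -3 && 3*d <= -2))
Answer: WP = p <= 2*tot - 2 && ((tot >= -9 <==> tot < -1) ==> ((1/3)*d + tot != -3 && 3*d <= -2))


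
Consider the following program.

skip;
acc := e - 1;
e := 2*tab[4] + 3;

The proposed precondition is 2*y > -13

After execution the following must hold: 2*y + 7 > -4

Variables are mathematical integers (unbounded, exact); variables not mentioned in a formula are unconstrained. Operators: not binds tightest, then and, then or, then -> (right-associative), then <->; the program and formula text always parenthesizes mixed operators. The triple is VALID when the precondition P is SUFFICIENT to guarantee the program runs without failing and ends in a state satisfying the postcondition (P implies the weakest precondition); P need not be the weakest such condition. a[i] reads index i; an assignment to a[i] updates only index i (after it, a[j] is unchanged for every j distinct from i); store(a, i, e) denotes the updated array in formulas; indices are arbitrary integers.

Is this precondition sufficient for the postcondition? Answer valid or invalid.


Working backward. After the program, the postcondition 2*y + 7 > -4 must hold; in canonical form it is 2*y > -11.
Before e := 2*tab[4] + 3: 2*y > -11
Before acc := e - 1: 2*y > -11
Before skip: 2*y > -11
The weakest precondition is 2*y > -11.
Check whether 2*y > -13 implies it.
Countermodel: at the initial state y = -6, the precondition holds but the weakest precondition fails.
Answer: invalid


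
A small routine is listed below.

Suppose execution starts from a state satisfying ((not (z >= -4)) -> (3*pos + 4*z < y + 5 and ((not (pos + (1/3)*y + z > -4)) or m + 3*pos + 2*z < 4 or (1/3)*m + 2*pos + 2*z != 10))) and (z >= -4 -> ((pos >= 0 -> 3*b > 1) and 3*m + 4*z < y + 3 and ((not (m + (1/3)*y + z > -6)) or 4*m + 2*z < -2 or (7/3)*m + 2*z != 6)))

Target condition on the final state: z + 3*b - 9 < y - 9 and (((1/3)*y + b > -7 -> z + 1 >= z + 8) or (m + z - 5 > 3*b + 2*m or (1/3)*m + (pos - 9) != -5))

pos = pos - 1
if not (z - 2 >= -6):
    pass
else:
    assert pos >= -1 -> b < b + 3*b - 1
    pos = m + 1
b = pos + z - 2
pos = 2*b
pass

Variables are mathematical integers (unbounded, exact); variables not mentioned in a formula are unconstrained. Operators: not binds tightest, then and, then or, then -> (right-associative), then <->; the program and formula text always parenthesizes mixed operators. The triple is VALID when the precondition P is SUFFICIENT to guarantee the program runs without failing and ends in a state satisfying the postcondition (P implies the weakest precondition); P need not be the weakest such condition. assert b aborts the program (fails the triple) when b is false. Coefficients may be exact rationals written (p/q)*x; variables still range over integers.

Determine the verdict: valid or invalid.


Working backward. After the program, the postcondition z + 3*b - 9 < y - 9 and (((1/3)*y + b > -7 -> z + 1 >= z + 8) or (m + z - 5 > 3*b + 2*m or (1/3)*m + (pos - 9) != -5)) must hold; in canonical form it is 3*b + z < y and ((not (b + (1/3)*y > -7)) or z > 3*b + m + 5 or (1/3)*m + pos != 4).
Before skip: 3*b + z < y and ((not (b + (1/3)*y > -7)) or z > 3*b + m + 5 or (1/3)*m + pos != 4)
Before pos := 2*b: 3*b + z < y and ((not (b + (1/3)*y > -7)) or z > 3*b + m + 5 or 2*b + (1/3)*m != 4)
Before b := pos + z - 2: 3*pos + 4*z < y + 6 and ((not (pos + (1/3)*y + z > -5)) or m + 3*pos + 2*z < 1 or (1/3)*m + 2*pos + 2*z != 8)
Then branch requires 3*pos + 4*z < y + 6 and ((not (pos + (1/3)*y + z > -5)) or m + 3*pos + 2*z < 1 or (1/3)*m + 2*pos + 2*z != 8); else branch requires (pos >= -1 -> 3*b > 1) and 3*m + 4*z < y + 3 and ((not (m + (1/3)*y + z > -6)) or 4*m + 2*z < -2 or (7/3)*m + 2*z != 6).
Before the if: ((not (z >= -4)) -> (3*pos + 4*z < y + 6 and ((not (pos + (1/3)*y + z > -5)) or m + 3*pos + 2*z < 1 or (1/3)*m + 2*pos + 2*z != 8))) and (z >= -4 -> ((pos >= -1 -> 3*b > 1) and 3*m + 4*z < y + 3 and ((not (m + (1/3)*y + z > -6)) or 4*m + 2*z < -2 or (7/3)*m + 2*z != 6)))
Before pos := pos - 1: ((not (z >= -4)) -> (3*pos + 4*z < y + 9 and ((not (pos + (1/3)*y + z > -4)) or m + 3*pos + 2*z < 4 or (1/3)*m + 2*pos + 2*z != 10))) and (z >= -4 -> ((pos >= 0 -> 3*b > 1) and 3*m + 4*z < y + 3 and ((not (m + (1/3)*y + z > -6)) or 4*m + 2*z < -2 or (7/3)*m + 2*z != 6)))
The weakest precondition is ((not (z >= -4)) -> (3*pos + 4*z < y + 9 and ((not (pos + (1/3)*y + z > -4)) or m + 3*pos + 2*z < 4 or (1/3)*m + 2*pos + 2*z != 10))) and (z >= -4 -> ((pos >= 0 -> 3*b > 1) and 3*m + 4*z < y + 3 and ((not (m + (1/3)*y + z > -6)) or 4*m + 2*z < -2 or (7/3)*m + 2*z != 6))).
Check whether ((not (z >= -4)) -> (3*pos + 4*z < y + 5 and ((not (pos + (1/3)*y + z > -4)) or m + 3*pos + 2*z < 4 or (1/3)*m + 2*pos + 2*z != 10))) and (z >= -4 -> ((pos >= 0 -> 3*b > 1) and 3*m + 4*z < y + 3 and ((not (m + (1/3)*y + z > -6)) or 4*m + 2*z < -2 or (7/3)*m + 2*z != 6))) implies it.
Every state satisfying the precondition satisfies the weakest precondition: the implication holds.
Answer: valid


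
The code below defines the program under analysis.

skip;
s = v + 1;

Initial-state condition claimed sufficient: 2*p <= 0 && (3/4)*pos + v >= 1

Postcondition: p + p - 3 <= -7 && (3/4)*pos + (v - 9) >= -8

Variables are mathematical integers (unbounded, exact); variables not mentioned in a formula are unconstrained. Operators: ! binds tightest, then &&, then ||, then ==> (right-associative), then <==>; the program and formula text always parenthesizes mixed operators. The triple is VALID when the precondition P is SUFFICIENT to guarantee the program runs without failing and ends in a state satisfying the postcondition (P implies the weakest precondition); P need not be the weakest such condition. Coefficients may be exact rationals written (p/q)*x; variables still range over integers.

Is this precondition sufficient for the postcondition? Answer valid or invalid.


Working backward. After the program, the postcondition p + p - 3 <= -7 && (3/4)*pos + (v - 9) >= -8 must hold; in canonical form it is 2*p <= -4 && (3/4)*pos + v >= 1.
Before s := v + 1: 2*p <= -4 && (3/4)*pos + v >= 1
Before skip: 2*p <= -4 && (3/4)*pos + v >= 1
The weakest precondition is 2*p <= -4 && (3/4)*pos + v >= 1.
Check whether 2*p <= 0 && (3/4)*pos + v >= 1 implies it.
Countermodel: at the initial state p = 0, pos = 0, v = 1, the precondition holds but the weakest precondition fails.
Answer: invalid


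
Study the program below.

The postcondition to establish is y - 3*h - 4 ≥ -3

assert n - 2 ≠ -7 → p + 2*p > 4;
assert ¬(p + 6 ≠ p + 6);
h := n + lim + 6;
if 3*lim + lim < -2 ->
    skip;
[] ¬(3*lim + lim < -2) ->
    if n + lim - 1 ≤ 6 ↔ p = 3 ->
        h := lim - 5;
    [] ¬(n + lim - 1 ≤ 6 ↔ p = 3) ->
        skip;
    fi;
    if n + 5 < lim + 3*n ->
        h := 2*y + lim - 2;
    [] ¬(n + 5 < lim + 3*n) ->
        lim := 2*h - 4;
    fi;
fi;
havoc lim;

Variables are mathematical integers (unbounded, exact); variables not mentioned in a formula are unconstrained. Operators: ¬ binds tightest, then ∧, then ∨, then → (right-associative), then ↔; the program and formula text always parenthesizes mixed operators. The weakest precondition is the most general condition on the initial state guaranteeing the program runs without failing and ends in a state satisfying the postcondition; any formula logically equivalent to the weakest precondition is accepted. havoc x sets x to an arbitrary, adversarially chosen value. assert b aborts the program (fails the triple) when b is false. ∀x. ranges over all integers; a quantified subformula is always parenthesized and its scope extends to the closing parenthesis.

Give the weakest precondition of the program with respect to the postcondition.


Working backward. After the program, the postcondition y - 3*h - 4 ≥ -3 must hold; in canonical form it is y ≥ 3*h + 1.
Before havoc lim: y ≥ 3*h + 1
Then branch requires y ≥ 3*h + 1; else branch requires ((lim + n ≤ 7 ↔ p = 3) → ((lim + 2*n > 5 → 3*lim + 5*y ≤ 5) ∧ ((¬(lim + 2*n > 5)) → y ≥ 3*lim - 14))) ∧ ((¬(lim + n ≤ 7 ↔ p = 3)) → ((lim + 2*n > 5 → 3*lim + 5*y ≤ 5) ∧ ((¬(lim + 2*n > 5)) → y ≥ 3*h + 1))).
Before the if: (4*lim < -2 → y ≥ 3*h + 1) ∧ ((¬(4*lim < -2)) → (((lim + n ≤ 7 ↔ p = 3) → ((lim + 2*n > 5 → 3*lim + 5*y ≤ 5) ∧ ((¬(lim + 2*n > 5)) → y ≥ 3*lim - 14))) ∧ ((¬(lim + n ≤ 7 ↔ p = 3)) → ((lim + 2*n > 5 → 3*lim + 5*y ≤ 5) ∧ ((¬(lim + 2*n > 5)) → y ≥ 3*h + 1)))))
Before h := n + lim + 6: (4*lim < -2 → y ≥ 3*lim + 3*n + 19) ∧ ((¬(4*lim < -2)) → (((lim + n ≤ 7 ↔ p = 3) → ((lim + 2*n > 5 → 3*lim + 5*y ≤ 5) ∧ ((¬(lim + 2*n > 5)) → y ≥ 3*lim - 14))) ∧ ((¬(lim + n ≤ 7 ↔ p = 3)) → ((lim + 2*n > 5 → 3*lim + 5*y ≤ 5) ∧ ((¬(lim + 2*n > 5)) → y ≥ 3*lim + 3*n + 19)))))
Before assert ¬(p + 6 ≠ p + 6): (4*lim < -2 → y ≥ 3*lim + 3*n + 19) ∧ ((¬(4*lim < -2)) → (((lim + n ≤ 7 ↔ p = 3) → ((lim + 2*n > 5 → 3*lim + 5*y ≤ 5) ∧ ((¬(lim + 2*n > 5)) → y ≥ 3*lim - 14))) ∧ ((¬(lim + n ≤ 7 ↔ p = 3)) → ((lim + 2*n > 5 → 3*lim + 5*y ≤ 5) ∧ ((¬(lim + 2*n > 5)) → y ≥ 3*lim + 3*n + 19)))))
Before assert n - 2 ≠ -7 → p + 2*p > 4: (n ≠ -5 → 3*p > 4) ∧ (4*lim < -2 → y ≥ 3*lim + 3*n + 19) ∧ ((¬(4*lim < -2)) → (((lim + n ≤ 7 ↔ p = 3) → ((lim + 2*n > 5 → 3*lim + 5*y ≤ 5) ∧ ((¬(lim + 2*n > 5)) → y ≥ 3*lim - 14))) ∧ ((¬(lim + n ≤ 7 ↔ p = 3)) → ((lim + 2*n > 5 → 3*lim + 5*y ≤ 5) ∧ ((¬(lim + 2*n > 5)) → y ≥ 3*lim + 3*n + 19)))))
Answer: WP = (n ≠ -5 → 3*p > 4) ∧ (4*lim < -2 → y ≥ 3*lim + 3*n + 19) ∧ ((¬(4*lim < -2)) → (((lim + n ≤ 7 ↔ p = 3) → ((lim + 2*n > 5 → 3*lim + 5*y ≤ 5) ∧ ((¬(lim + 2*n > 5)) → y ≥ 3*lim - 14))) ∧ ((¬(lim + n ≤ 7 ↔ p = 3)) → ((lim + 2*n > 5 → 3*lim + 5*y ≤ 5) ∧ ((¬(lim + 2*n > 5)) → y ≥ 3*lim + 3*n + 19)))))
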